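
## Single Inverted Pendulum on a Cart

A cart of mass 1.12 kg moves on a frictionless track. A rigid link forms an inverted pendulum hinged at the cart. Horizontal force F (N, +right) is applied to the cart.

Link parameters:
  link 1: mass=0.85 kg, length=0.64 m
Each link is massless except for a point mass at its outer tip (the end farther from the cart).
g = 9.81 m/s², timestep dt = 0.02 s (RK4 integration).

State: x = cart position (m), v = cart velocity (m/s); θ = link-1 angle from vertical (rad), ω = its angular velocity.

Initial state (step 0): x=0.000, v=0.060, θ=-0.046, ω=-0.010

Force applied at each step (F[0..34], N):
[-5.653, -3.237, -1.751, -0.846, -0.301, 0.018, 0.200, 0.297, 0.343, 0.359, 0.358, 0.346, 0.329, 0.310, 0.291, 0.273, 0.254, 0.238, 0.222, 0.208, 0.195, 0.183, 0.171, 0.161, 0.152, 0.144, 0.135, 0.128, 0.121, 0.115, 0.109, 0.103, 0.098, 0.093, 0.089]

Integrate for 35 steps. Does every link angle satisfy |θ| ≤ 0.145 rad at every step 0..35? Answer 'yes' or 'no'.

Answer: yes

Derivation:
apply F[0]=-5.653 → step 1: x=0.000, v=-0.034, θ=-0.045, ω=0.123
apply F[1]=-3.237 → step 2: x=-0.001, v=-0.085, θ=-0.042, ω=0.189
apply F[2]=-1.751 → step 3: x=-0.003, v=-0.111, θ=-0.038, ω=0.217
apply F[3]=-0.846 → step 4: x=-0.005, v=-0.120, θ=-0.033, ω=0.221
apply F[4]=-0.301 → step 5: x=-0.008, v=-0.121, θ=-0.029, ω=0.213
apply F[5]=+0.018 → step 6: x=-0.010, v=-0.117, θ=-0.025, ω=0.198
apply F[6]=+0.200 → step 7: x=-0.012, v=-0.110, θ=-0.021, ω=0.180
apply F[7]=+0.297 → step 8: x=-0.014, v=-0.102, θ=-0.018, ω=0.161
apply F[8]=+0.343 → step 9: x=-0.016, v=-0.093, θ=-0.015, ω=0.143
apply F[9]=+0.359 → step 10: x=-0.018, v=-0.085, θ=-0.012, ω=0.126
apply F[10]=+0.358 → step 11: x=-0.020, v=-0.077, θ=-0.010, ω=0.110
apply F[11]=+0.346 → step 12: x=-0.021, v=-0.069, θ=-0.008, ω=0.096
apply F[12]=+0.329 → step 13: x=-0.023, v=-0.063, θ=-0.006, ω=0.083
apply F[13]=+0.310 → step 14: x=-0.024, v=-0.056, θ=-0.004, ω=0.072
apply F[14]=+0.291 → step 15: x=-0.025, v=-0.051, θ=-0.003, ω=0.062
apply F[15]=+0.273 → step 16: x=-0.026, v=-0.045, θ=-0.002, ω=0.053
apply F[16]=+0.254 → step 17: x=-0.027, v=-0.041, θ=-0.001, ω=0.045
apply F[17]=+0.238 → step 18: x=-0.027, v=-0.036, θ=0.000, ω=0.038
apply F[18]=+0.222 → step 19: x=-0.028, v=-0.032, θ=0.001, ω=0.032
apply F[19]=+0.208 → step 20: x=-0.029, v=-0.029, θ=0.001, ω=0.027
apply F[20]=+0.195 → step 21: x=-0.029, v=-0.026, θ=0.002, ω=0.023
apply F[21]=+0.183 → step 22: x=-0.030, v=-0.023, θ=0.002, ω=0.019
apply F[22]=+0.171 → step 23: x=-0.030, v=-0.020, θ=0.003, ω=0.015
apply F[23]=+0.161 → step 24: x=-0.030, v=-0.018, θ=0.003, ω=0.012
apply F[24]=+0.152 → step 25: x=-0.031, v=-0.015, θ=0.003, ω=0.010
apply F[25]=+0.144 → step 26: x=-0.031, v=-0.013, θ=0.003, ω=0.007
apply F[26]=+0.135 → step 27: x=-0.031, v=-0.011, θ=0.003, ω=0.006
apply F[27]=+0.128 → step 28: x=-0.032, v=-0.010, θ=0.004, ω=0.004
apply F[28]=+0.121 → step 29: x=-0.032, v=-0.008, θ=0.004, ω=0.002
apply F[29]=+0.115 → step 30: x=-0.032, v=-0.006, θ=0.004, ω=0.001
apply F[30]=+0.109 → step 31: x=-0.032, v=-0.005, θ=0.004, ω=0.000
apply F[31]=+0.103 → step 32: x=-0.032, v=-0.004, θ=0.004, ω=-0.001
apply F[32]=+0.098 → step 33: x=-0.032, v=-0.002, θ=0.004, ω=-0.002
apply F[33]=+0.093 → step 34: x=-0.032, v=-0.001, θ=0.004, ω=-0.002
apply F[34]=+0.089 → step 35: x=-0.032, v=-0.000, θ=0.004, ω=-0.003
Max |angle| over trajectory = 0.046 rad; bound = 0.145 → within bound.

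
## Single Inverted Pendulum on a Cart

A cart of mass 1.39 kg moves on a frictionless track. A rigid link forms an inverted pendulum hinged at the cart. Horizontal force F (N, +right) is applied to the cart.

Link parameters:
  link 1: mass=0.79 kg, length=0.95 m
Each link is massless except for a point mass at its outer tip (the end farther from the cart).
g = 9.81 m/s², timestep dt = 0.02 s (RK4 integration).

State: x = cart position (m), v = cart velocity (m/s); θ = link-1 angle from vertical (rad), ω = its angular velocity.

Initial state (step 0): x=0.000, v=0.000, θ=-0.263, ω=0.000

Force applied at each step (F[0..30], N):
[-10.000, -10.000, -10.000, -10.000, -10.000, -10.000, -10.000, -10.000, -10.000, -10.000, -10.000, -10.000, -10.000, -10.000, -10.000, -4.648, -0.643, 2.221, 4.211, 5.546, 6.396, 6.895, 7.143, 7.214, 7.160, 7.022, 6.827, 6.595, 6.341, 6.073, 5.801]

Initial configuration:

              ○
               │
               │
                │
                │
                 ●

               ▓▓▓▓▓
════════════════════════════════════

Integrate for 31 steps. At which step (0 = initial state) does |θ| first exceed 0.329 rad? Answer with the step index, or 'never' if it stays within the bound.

Answer: never

Derivation:
apply F[0]=-10.000 → step 1: x=-0.001, v=-0.112, θ=-0.262, ω=0.060
apply F[1]=-10.000 → step 2: x=-0.004, v=-0.223, θ=-0.261, ω=0.120
apply F[2]=-10.000 → step 3: x=-0.010, v=-0.336, θ=-0.258, ω=0.181
apply F[3]=-10.000 → step 4: x=-0.018, v=-0.448, θ=-0.253, ω=0.244
apply F[4]=-10.000 → step 5: x=-0.028, v=-0.562, θ=-0.248, ω=0.308
apply F[5]=-10.000 → step 6: x=-0.040, v=-0.676, θ=-0.241, ω=0.375
apply F[6]=-10.000 → step 7: x=-0.055, v=-0.791, θ=-0.233, ω=0.444
apply F[7]=-10.000 → step 8: x=-0.072, v=-0.907, θ=-0.223, ω=0.517
apply F[8]=-10.000 → step 9: x=-0.091, v=-1.025, θ=-0.212, ω=0.593
apply F[9]=-10.000 → step 10: x=-0.113, v=-1.145, θ=-0.199, ω=0.674
apply F[10]=-10.000 → step 11: x=-0.137, v=-1.267, θ=-0.185, ω=0.761
apply F[11]=-10.000 → step 12: x=-0.164, v=-1.390, θ=-0.169, ω=0.852
apply F[12]=-10.000 → step 13: x=-0.193, v=-1.516, θ=-0.151, ω=0.950
apply F[13]=-10.000 → step 14: x=-0.224, v=-1.644, θ=-0.131, ω=1.055
apply F[14]=-10.000 → step 15: x=-0.259, v=-1.776, θ=-0.109, ω=1.167
apply F[15]=-4.648 → step 16: x=-0.295, v=-1.833, θ=-0.085, ω=1.207
apply F[16]=-0.643 → step 17: x=-0.331, v=-1.835, θ=-0.061, ω=1.195
apply F[17]=+2.221 → step 18: x=-0.368, v=-1.799, θ=-0.038, ω=1.146
apply F[18]=+4.211 → step 19: x=-0.403, v=-1.735, θ=-0.015, ω=1.074
apply F[19]=+5.546 → step 20: x=-0.437, v=-1.655, θ=0.005, ω=0.988
apply F[20]=+6.396 → step 21: x=-0.469, v=-1.565, θ=0.024, ω=0.896
apply F[21]=+6.895 → step 22: x=-0.499, v=-1.469, θ=0.041, ω=0.802
apply F[22]=+7.143 → step 23: x=-0.528, v=-1.371, θ=0.056, ω=0.710
apply F[23]=+7.214 → step 24: x=-0.554, v=-1.274, θ=0.069, ω=0.621
apply F[24]=+7.160 → step 25: x=-0.579, v=-1.180, θ=0.081, ω=0.537
apply F[25]=+7.022 → step 26: x=-0.601, v=-1.088, θ=0.091, ω=0.459
apply F[26]=+6.827 → step 27: x=-0.622, v=-1.001, θ=0.099, ω=0.387
apply F[27]=+6.595 → step 28: x=-0.642, v=-0.918, θ=0.106, ω=0.321
apply F[28]=+6.341 → step 29: x=-0.659, v=-0.839, θ=0.112, ω=0.262
apply F[29]=+6.073 → step 30: x=-0.675, v=-0.765, θ=0.117, ω=0.208
apply F[30]=+5.801 → step 31: x=-0.690, v=-0.695, θ=0.121, ω=0.159
max |θ| = 0.263 ≤ 0.329 over all 32 states.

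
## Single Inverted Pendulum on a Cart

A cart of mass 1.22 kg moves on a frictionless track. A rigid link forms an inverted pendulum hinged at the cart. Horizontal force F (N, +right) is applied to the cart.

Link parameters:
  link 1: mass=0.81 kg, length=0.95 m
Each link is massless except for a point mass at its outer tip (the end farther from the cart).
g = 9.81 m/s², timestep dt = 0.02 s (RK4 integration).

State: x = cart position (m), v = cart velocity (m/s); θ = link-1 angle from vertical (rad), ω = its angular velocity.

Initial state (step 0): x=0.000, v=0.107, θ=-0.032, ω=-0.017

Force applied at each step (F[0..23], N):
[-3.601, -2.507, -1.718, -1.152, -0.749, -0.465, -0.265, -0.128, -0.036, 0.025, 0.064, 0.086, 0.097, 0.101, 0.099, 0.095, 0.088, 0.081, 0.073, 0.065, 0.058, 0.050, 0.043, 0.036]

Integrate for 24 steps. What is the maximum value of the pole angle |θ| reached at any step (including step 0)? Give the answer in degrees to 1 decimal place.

apply F[0]=-3.601 → step 1: x=0.002, v=0.052, θ=-0.032, ω=0.034
apply F[1]=-2.507 → step 2: x=0.002, v=0.015, θ=-0.031, ω=0.067
apply F[2]=-1.718 → step 3: x=0.002, v=-0.009, θ=-0.029, ω=0.086
apply F[3]=-1.152 → step 4: x=0.002, v=-0.024, θ=-0.027, ω=0.096
apply F[4]=-0.749 → step 5: x=0.001, v=-0.033, θ=-0.026, ω=0.100
apply F[5]=-0.465 → step 6: x=0.001, v=-0.037, θ=-0.024, ω=0.099
apply F[6]=-0.265 → step 7: x=-0.000, v=-0.039, θ=-0.022, ω=0.096
apply F[7]=-0.128 → step 8: x=-0.001, v=-0.038, θ=-0.020, ω=0.091
apply F[8]=-0.036 → step 9: x=-0.002, v=-0.036, θ=-0.018, ω=0.085
apply F[9]=+0.025 → step 10: x=-0.002, v=-0.034, θ=-0.016, ω=0.079
apply F[10]=+0.064 → step 11: x=-0.003, v=-0.031, θ=-0.015, ω=0.073
apply F[11]=+0.086 → step 12: x=-0.003, v=-0.028, θ=-0.013, ω=0.066
apply F[12]=+0.097 → step 13: x=-0.004, v=-0.024, θ=-0.012, ω=0.060
apply F[13]=+0.101 → step 14: x=-0.004, v=-0.021, θ=-0.011, ω=0.055
apply F[14]=+0.099 → step 15: x=-0.005, v=-0.018, θ=-0.010, ω=0.049
apply F[15]=+0.095 → step 16: x=-0.005, v=-0.015, θ=-0.009, ω=0.044
apply F[16]=+0.088 → step 17: x=-0.005, v=-0.013, θ=-0.008, ω=0.040
apply F[17]=+0.081 → step 18: x=-0.006, v=-0.010, θ=-0.007, ω=0.036
apply F[18]=+0.073 → step 19: x=-0.006, v=-0.008, θ=-0.007, ω=0.032
apply F[19]=+0.065 → step 20: x=-0.006, v=-0.006, θ=-0.006, ω=0.029
apply F[20]=+0.058 → step 21: x=-0.006, v=-0.005, θ=-0.006, ω=0.026
apply F[21]=+0.050 → step 22: x=-0.006, v=-0.003, θ=-0.005, ω=0.023
apply F[22]=+0.043 → step 23: x=-0.006, v=-0.002, θ=-0.005, ω=0.021
apply F[23]=+0.036 → step 24: x=-0.006, v=-0.001, θ=-0.004, ω=0.019
Max |angle| over trajectory = 0.032 rad = 1.8°.

Answer: 1.8°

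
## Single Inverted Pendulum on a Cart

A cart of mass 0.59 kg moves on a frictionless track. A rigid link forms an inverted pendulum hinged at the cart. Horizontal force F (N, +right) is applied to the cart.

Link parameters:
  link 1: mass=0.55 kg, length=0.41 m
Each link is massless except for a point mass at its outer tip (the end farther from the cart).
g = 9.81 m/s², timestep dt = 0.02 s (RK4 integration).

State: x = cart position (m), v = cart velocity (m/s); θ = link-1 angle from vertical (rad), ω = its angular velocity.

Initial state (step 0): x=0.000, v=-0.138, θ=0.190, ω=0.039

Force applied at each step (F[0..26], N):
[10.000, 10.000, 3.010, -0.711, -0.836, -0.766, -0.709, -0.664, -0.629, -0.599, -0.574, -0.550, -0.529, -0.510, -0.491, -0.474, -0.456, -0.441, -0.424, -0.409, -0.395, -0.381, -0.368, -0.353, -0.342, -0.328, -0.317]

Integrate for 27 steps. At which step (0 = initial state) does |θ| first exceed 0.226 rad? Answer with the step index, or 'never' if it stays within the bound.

apply F[0]=+10.000 → step 1: x=0.000, v=0.158, θ=0.185, ω=-0.580
apply F[1]=+10.000 → step 2: x=0.006, v=0.458, θ=0.167, ω=-1.216
apply F[2]=+3.010 → step 3: x=0.016, v=0.532, θ=0.141, ω=-1.322
apply F[3]=-0.711 → step 4: x=0.026, v=0.487, θ=0.117, ω=-1.151
apply F[4]=-0.836 → step 5: x=0.036, v=0.441, θ=0.095, ω=-0.989
apply F[5]=-0.766 → step 6: x=0.044, v=0.400, θ=0.077, ω=-0.849
apply F[6]=-0.709 → step 7: x=0.052, v=0.364, θ=0.061, ω=-0.728
apply F[7]=-0.664 → step 8: x=0.059, v=0.332, θ=0.048, ω=-0.624
apply F[8]=-0.629 → step 9: x=0.065, v=0.303, θ=0.036, ω=-0.534
apply F[9]=-0.599 → step 10: x=0.071, v=0.277, θ=0.026, ω=-0.456
apply F[10]=-0.574 → step 11: x=0.076, v=0.254, θ=0.018, ω=-0.388
apply F[11]=-0.550 → step 12: x=0.081, v=0.233, θ=0.011, ω=-0.330
apply F[12]=-0.529 → step 13: x=0.085, v=0.213, θ=0.005, ω=-0.279
apply F[13]=-0.510 → step 14: x=0.090, v=0.196, θ=-0.001, ω=-0.235
apply F[14]=-0.491 → step 15: x=0.093, v=0.180, θ=-0.005, ω=-0.197
apply F[15]=-0.474 → step 16: x=0.097, v=0.165, θ=-0.009, ω=-0.164
apply F[16]=-0.456 → step 17: x=0.100, v=0.151, θ=-0.012, ω=-0.136
apply F[17]=-0.441 → step 18: x=0.103, v=0.138, θ=-0.014, ω=-0.111
apply F[18]=-0.424 → step 19: x=0.105, v=0.127, θ=-0.016, ω=-0.090
apply F[19]=-0.409 → step 20: x=0.108, v=0.116, θ=-0.018, ω=-0.072
apply F[20]=-0.395 → step 21: x=0.110, v=0.106, θ=-0.019, ω=-0.056
apply F[21]=-0.381 → step 22: x=0.112, v=0.097, θ=-0.020, ω=-0.043
apply F[22]=-0.368 → step 23: x=0.114, v=0.088, θ=-0.021, ω=-0.031
apply F[23]=-0.353 → step 24: x=0.116, v=0.080, θ=-0.021, ω=-0.021
apply F[24]=-0.342 → step 25: x=0.117, v=0.072, θ=-0.021, ω=-0.013
apply F[25]=-0.328 → step 26: x=0.119, v=0.065, θ=-0.022, ω=-0.005
apply F[26]=-0.317 → step 27: x=0.120, v=0.058, θ=-0.022, ω=0.001
max |θ| = 0.190 ≤ 0.226 over all 28 states.

Answer: never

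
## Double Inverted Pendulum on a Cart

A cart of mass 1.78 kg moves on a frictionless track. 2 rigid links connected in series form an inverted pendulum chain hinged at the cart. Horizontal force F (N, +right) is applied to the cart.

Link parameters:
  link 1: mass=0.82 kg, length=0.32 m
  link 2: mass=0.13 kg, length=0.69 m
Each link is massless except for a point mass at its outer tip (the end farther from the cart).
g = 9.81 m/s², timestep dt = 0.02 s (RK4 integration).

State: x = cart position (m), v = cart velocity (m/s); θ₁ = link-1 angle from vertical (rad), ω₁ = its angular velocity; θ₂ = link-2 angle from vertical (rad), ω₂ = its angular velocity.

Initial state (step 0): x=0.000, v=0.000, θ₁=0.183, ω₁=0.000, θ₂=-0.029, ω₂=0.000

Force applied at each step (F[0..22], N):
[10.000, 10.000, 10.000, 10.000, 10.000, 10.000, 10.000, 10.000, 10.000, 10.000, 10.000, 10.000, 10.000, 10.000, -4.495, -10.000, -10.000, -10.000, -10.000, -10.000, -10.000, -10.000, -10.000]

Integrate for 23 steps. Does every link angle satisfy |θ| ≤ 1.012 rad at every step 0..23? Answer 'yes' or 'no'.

Answer: yes

Derivation:
apply F[0]=+10.000 → step 1: x=0.001, v=0.092, θ₁=0.181, ω₁=-0.151, θ₂=-0.030, ω₂=-0.073
apply F[1]=+10.000 → step 2: x=0.004, v=0.185, θ₁=0.177, ω₁=-0.305, θ₂=-0.032, ω₂=-0.146
apply F[2]=+10.000 → step 3: x=0.008, v=0.278, θ₁=0.169, ω₁=-0.466, θ₂=-0.036, ω₂=-0.218
apply F[3]=+10.000 → step 4: x=0.015, v=0.373, θ₁=0.158, ω₁=-0.637, θ₂=-0.041, ω₂=-0.287
apply F[4]=+10.000 → step 5: x=0.023, v=0.468, θ₁=0.144, ω₁=-0.822, θ₂=-0.047, ω₂=-0.353
apply F[5]=+10.000 → step 6: x=0.034, v=0.566, θ₁=0.125, ω₁=-1.025, θ₂=-0.055, ω₂=-0.415
apply F[6]=+10.000 → step 7: x=0.046, v=0.667, θ₁=0.103, ω₁=-1.251, θ₂=-0.064, ω₂=-0.472
apply F[7]=+10.000 → step 8: x=0.060, v=0.770, θ₁=0.075, ω₁=-1.503, θ₂=-0.074, ω₂=-0.523
apply F[8]=+10.000 → step 9: x=0.077, v=0.877, θ₁=0.042, ω₁=-1.787, θ₂=-0.084, ω₂=-0.565
apply F[9]=+10.000 → step 10: x=0.095, v=0.987, θ₁=0.003, ω₁=-2.107, θ₂=-0.096, ω₂=-0.598
apply F[10]=+10.000 → step 11: x=0.116, v=1.101, θ₁=-0.042, ω₁=-2.469, θ₂=-0.108, ω₂=-0.621
apply F[11]=+10.000 → step 12: x=0.139, v=1.218, θ₁=-0.096, ω₁=-2.873, θ₂=-0.121, ω₂=-0.632
apply F[12]=+10.000 → step 13: x=0.165, v=1.338, θ₁=-0.158, ω₁=-3.323, θ₂=-0.134, ω₂=-0.632
apply F[13]=+10.000 → step 14: x=0.193, v=1.460, θ₁=-0.229, ω₁=-3.813, θ₂=-0.146, ω₂=-0.625
apply F[14]=-4.495 → step 15: x=0.222, v=1.424, θ₁=-0.306, ω₁=-3.873, θ₂=-0.158, ω₂=-0.605
apply F[15]=-10.000 → step 16: x=0.249, v=1.333, θ₁=-0.382, ω₁=-3.822, θ₂=-0.170, ω₂=-0.569
apply F[16]=-10.000 → step 17: x=0.275, v=1.246, θ₁=-0.459, ω₁=-3.839, θ₂=-0.181, ω₂=-0.521
apply F[17]=-10.000 → step 18: x=0.299, v=1.163, θ₁=-0.536, ω₁=-3.919, θ₂=-0.191, ω₂=-0.462
apply F[18]=-10.000 → step 19: x=0.322, v=1.081, θ₁=-0.616, ω₁=-4.056, θ₂=-0.200, ω₂=-0.397
apply F[19]=-10.000 → step 20: x=0.342, v=0.999, θ₁=-0.699, ω₁=-4.245, θ₂=-0.207, ω₂=-0.329
apply F[20]=-10.000 → step 21: x=0.362, v=0.914, θ₁=-0.786, ω₁=-4.481, θ₂=-0.213, ω₂=-0.263
apply F[21]=-10.000 → step 22: x=0.379, v=0.825, θ₁=-0.879, ω₁=-4.759, θ₂=-0.217, ω₂=-0.207
apply F[22]=-10.000 → step 23: x=0.395, v=0.728, θ₁=-0.977, ω₁=-5.078, θ₂=-0.221, ω₂=-0.166
Max |angle| over trajectory = 0.977 rad; bound = 1.012 → within bound.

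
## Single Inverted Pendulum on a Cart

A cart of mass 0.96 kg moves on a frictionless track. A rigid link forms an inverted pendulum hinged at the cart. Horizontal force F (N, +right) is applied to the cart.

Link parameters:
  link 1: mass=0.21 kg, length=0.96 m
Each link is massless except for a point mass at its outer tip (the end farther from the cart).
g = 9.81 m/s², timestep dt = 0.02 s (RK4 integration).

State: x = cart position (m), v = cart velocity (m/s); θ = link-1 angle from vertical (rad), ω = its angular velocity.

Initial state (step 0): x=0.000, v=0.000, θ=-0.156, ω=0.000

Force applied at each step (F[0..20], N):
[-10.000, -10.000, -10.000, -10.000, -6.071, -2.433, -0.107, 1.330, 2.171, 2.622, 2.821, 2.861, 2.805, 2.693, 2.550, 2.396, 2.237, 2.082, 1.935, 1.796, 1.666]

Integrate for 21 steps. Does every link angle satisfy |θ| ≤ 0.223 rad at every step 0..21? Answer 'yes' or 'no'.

apply F[0]=-10.000 → step 1: x=-0.002, v=-0.201, θ=-0.154, ω=0.175
apply F[1]=-10.000 → step 2: x=-0.008, v=-0.402, θ=-0.149, ω=0.351
apply F[2]=-10.000 → step 3: x=-0.018, v=-0.603, θ=-0.140, ω=0.529
apply F[3]=-10.000 → step 4: x=-0.032, v=-0.805, θ=-0.128, ω=0.710
apply F[4]=-6.071 → step 5: x=-0.049, v=-0.926, θ=-0.113, ω=0.811
apply F[5]=-2.433 → step 6: x=-0.068, v=-0.973, θ=-0.096, ω=0.838
apply F[6]=-0.107 → step 7: x=-0.088, v=-0.972, θ=-0.080, ω=0.819
apply F[7]=+1.330 → step 8: x=-0.107, v=-0.941, θ=-0.064, ω=0.772
apply F[8]=+2.171 → step 9: x=-0.125, v=-0.894, θ=-0.049, ω=0.711
apply F[9]=+2.622 → step 10: x=-0.143, v=-0.837, θ=-0.035, ω=0.644
apply F[10]=+2.821 → step 11: x=-0.159, v=-0.777, θ=-0.023, ω=0.576
apply F[11]=+2.861 → step 12: x=-0.174, v=-0.717, θ=-0.012, ω=0.509
apply F[12]=+2.805 → step 13: x=-0.188, v=-0.658, θ=-0.003, ω=0.447
apply F[13]=+2.693 → step 14: x=-0.200, v=-0.602, θ=0.006, ω=0.389
apply F[14]=+2.550 → step 15: x=-0.212, v=-0.549, θ=0.013, ω=0.336
apply F[15]=+2.396 → step 16: x=-0.222, v=-0.500, θ=0.019, ω=0.288
apply F[16]=+2.237 → step 17: x=-0.232, v=-0.455, θ=0.024, ω=0.245
apply F[17]=+2.082 → step 18: x=-0.240, v=-0.412, θ=0.029, ω=0.206
apply F[18]=+1.935 → step 19: x=-0.248, v=-0.373, θ=0.033, ω=0.172
apply F[19]=+1.796 → step 20: x=-0.255, v=-0.337, θ=0.036, ω=0.142
apply F[20]=+1.666 → step 21: x=-0.262, v=-0.304, θ=0.038, ω=0.115
Max |angle| over trajectory = 0.156 rad; bound = 0.223 → within bound.

Answer: yes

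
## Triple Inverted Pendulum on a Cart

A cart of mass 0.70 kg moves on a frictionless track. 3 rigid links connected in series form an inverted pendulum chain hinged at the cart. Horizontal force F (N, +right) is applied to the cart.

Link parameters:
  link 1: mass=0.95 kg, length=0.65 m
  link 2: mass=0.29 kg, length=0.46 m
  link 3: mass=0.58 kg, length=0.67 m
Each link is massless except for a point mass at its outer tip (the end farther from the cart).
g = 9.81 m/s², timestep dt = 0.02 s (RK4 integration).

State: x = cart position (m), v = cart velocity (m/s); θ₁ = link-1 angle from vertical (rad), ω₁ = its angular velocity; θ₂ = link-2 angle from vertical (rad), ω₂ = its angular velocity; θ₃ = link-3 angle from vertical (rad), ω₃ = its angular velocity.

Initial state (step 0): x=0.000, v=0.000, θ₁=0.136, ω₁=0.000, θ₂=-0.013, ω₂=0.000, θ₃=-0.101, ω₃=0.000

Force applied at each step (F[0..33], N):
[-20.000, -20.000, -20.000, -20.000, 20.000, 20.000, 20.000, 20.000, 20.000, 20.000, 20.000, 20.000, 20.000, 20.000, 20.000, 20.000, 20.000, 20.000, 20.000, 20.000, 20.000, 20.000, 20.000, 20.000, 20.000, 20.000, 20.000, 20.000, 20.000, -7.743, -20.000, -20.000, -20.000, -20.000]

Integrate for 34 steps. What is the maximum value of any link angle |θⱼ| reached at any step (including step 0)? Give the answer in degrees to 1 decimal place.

apply F[0]=-20.000 → step 1: x=-0.006, v=-0.608, θ₁=0.146, ω₁=0.990, θ₂=-0.013, ω₂=-0.026, θ₃=-0.101, ω₃=-0.040
apply F[1]=-20.000 → step 2: x=-0.024, v=-1.207, θ₁=0.176, ω₁=1.963, θ₂=-0.014, ω₂=-0.049, θ₃=-0.102, ω₃=-0.066
apply F[2]=-20.000 → step 3: x=-0.054, v=-1.779, θ₁=0.224, ω₁=2.885, θ₂=-0.015, ω₂=-0.049, θ₃=-0.104, ω₃=-0.066
apply F[3]=-20.000 → step 4: x=-0.095, v=-2.298, θ₁=0.290, ω₁=3.705, θ₂=-0.016, ω₂=0.011, θ₃=-0.105, ω₃=-0.037
apply F[4]=+20.000 → step 5: x=-0.137, v=-1.856, θ₁=0.359, ω₁=3.226, θ₂=-0.017, ω₂=-0.149, θ₃=-0.106, ω₃=-0.094
apply F[5]=+20.000 → step 6: x=-0.170, v=-1.464, θ₁=0.420, ω₁=2.876, θ₂=-0.022, ω₂=-0.388, θ₃=-0.109, ω₃=-0.160
apply F[6]=+20.000 → step 7: x=-0.195, v=-1.110, θ₁=0.475, ω₁=2.624, θ₂=-0.033, ω₂=-0.694, θ₃=-0.113, ω₃=-0.223
apply F[7]=+20.000 → step 8: x=-0.214, v=-0.782, θ₁=0.526, ω₁=2.444, θ₂=-0.050, ω₂=-1.061, θ₃=-0.118, ω₃=-0.277
apply F[8]=+20.000 → step 9: x=-0.227, v=-0.471, θ₁=0.573, ω₁=2.313, θ₂=-0.076, ω₂=-1.482, θ₃=-0.124, ω₃=-0.315
apply F[9]=+20.000 → step 10: x=-0.233, v=-0.170, θ₁=0.618, ω₁=2.215, θ₂=-0.110, ω₂=-1.953, θ₃=-0.130, ω₃=-0.336
apply F[10]=+20.000 → step 11: x=-0.234, v=0.125, θ₁=0.662, ω₁=2.132, θ₂=-0.154, ω₂=-2.467, θ₃=-0.137, ω₃=-0.337
apply F[11]=+20.000 → step 12: x=-0.228, v=0.419, θ₁=0.704, ω₁=2.050, θ₂=-0.209, ω₂=-3.014, θ₃=-0.143, ω₃=-0.325
apply F[12]=+20.000 → step 13: x=-0.217, v=0.712, θ₁=0.744, ω₁=1.956, θ₂=-0.275, ω₂=-3.582, θ₃=-0.150, ω₃=-0.309
apply F[13]=+20.000 → step 14: x=-0.200, v=1.005, θ₁=0.782, ω₁=1.842, θ₂=-0.352, ω₂=-4.151, θ₃=-0.156, ω₃=-0.309
apply F[14]=+20.000 → step 15: x=-0.177, v=1.293, θ₁=0.817, ω₁=1.700, θ₂=-0.441, ω₂=-4.700, θ₃=-0.162, ω₃=-0.349
apply F[15]=+20.000 → step 16: x=-0.148, v=1.574, θ₁=0.850, ω₁=1.532, θ₂=-0.540, ω₂=-5.211, θ₃=-0.170, ω₃=-0.455
apply F[16]=+20.000 → step 17: x=-0.114, v=1.842, θ₁=0.878, ω₁=1.343, θ₂=-0.649, ω₂=-5.668, θ₃=-0.181, ω₃=-0.651
apply F[17]=+20.000 → step 18: x=-0.074, v=2.094, θ₁=0.903, ω₁=1.141, θ₂=-0.766, ω₂=-6.063, θ₃=-0.197, ω₃=-0.956
apply F[18]=+20.000 → step 19: x=-0.030, v=2.327, θ₁=0.924, ω₁=0.937, θ₂=-0.891, ω₂=-6.389, θ₃=-0.220, ω₃=-1.379
apply F[19]=+20.000 → step 20: x=0.019, v=2.538, θ₁=0.941, ω₁=0.740, θ₂=-1.021, ω₂=-6.639, θ₃=-0.253, ω₃=-1.922
apply F[20]=+20.000 → step 21: x=0.071, v=2.728, θ₁=0.954, ω₁=0.559, θ₂=-1.156, ω₂=-6.801, θ₃=-0.298, ω₃=-2.582
apply F[21]=+20.000 → step 22: x=0.128, v=2.896, θ₁=0.963, ω₁=0.405, θ₂=-1.292, ω₂=-6.848, θ₃=-0.357, ω₃=-3.348
apply F[22]=+20.000 → step 23: x=0.187, v=3.045, θ₁=0.970, ω₁=0.287, θ₂=-1.429, ω₂=-6.746, θ₃=-0.432, ω₃=-4.203
apply F[23]=+20.000 → step 24: x=0.249, v=3.178, θ₁=0.975, ω₁=0.210, θ₂=-1.561, ω₂=-6.449, θ₃=-0.526, ω₃=-5.121
apply F[24]=+20.000 → step 25: x=0.314, v=3.297, θ₁=0.979, ω₁=0.179, θ₂=-1.685, ω₂=-5.906, θ₃=-0.638, ω₃=-6.073
apply F[25]=+20.000 → step 26: x=0.381, v=3.408, θ₁=0.982, ω₁=0.192, θ₂=-1.795, ω₂=-5.074, θ₃=-0.769, ω₃=-7.036
apply F[26]=+20.000 → step 27: x=0.450, v=3.508, θ₁=0.987, ω₁=0.245, θ₂=-1.886, ω₂=-3.920, θ₃=-0.919, ω₃=-8.007
apply F[27]=+20.000 → step 28: x=0.521, v=3.591, θ₁=0.992, ω₁=0.335, θ₂=-1.950, ω₂=-2.419, θ₃=-1.089, ω₃=-9.024
apply F[28]=+20.000 → step 29: x=0.594, v=3.629, θ₁=1.000, ω₁=0.466, θ₂=-1.980, ω₂=-0.547, θ₃=-1.281, ω₃=-10.179
apply F[29]=-7.743 → step 30: x=0.663, v=3.257, θ₁=1.014, ω₁=0.943, θ₂=-1.972, ω₂=1.394, θ₃=-1.494, ω₃=-11.128
apply F[30]=-20.000 → step 31: x=0.722, v=2.621, θ₁=1.040, ω₁=1.575, θ₂=-1.927, ω₂=2.997, θ₃=-1.725, ω₃=-11.961
apply F[31]=-20.000 → step 32: x=0.767, v=1.895, θ₁=1.077, ω₁=2.175, θ₂=-1.861, ω₂=3.237, θ₃=-1.967, ω₃=-12.126
apply F[32]=-20.000 → step 33: x=0.798, v=1.280, θ₁=1.126, ω₁=2.688, θ₂=-1.808, ω₂=1.905, θ₃=-2.204, ω₃=-11.438
apply F[33]=-20.000 → step 34: x=0.819, v=0.846, θ₁=1.184, ω₁=3.139, θ₂=-1.788, ω₂=0.133, θ₃=-2.425, ω₃=-10.669
Max |angle| over trajectory = 2.425 rad = 138.9°.

Answer: 138.9°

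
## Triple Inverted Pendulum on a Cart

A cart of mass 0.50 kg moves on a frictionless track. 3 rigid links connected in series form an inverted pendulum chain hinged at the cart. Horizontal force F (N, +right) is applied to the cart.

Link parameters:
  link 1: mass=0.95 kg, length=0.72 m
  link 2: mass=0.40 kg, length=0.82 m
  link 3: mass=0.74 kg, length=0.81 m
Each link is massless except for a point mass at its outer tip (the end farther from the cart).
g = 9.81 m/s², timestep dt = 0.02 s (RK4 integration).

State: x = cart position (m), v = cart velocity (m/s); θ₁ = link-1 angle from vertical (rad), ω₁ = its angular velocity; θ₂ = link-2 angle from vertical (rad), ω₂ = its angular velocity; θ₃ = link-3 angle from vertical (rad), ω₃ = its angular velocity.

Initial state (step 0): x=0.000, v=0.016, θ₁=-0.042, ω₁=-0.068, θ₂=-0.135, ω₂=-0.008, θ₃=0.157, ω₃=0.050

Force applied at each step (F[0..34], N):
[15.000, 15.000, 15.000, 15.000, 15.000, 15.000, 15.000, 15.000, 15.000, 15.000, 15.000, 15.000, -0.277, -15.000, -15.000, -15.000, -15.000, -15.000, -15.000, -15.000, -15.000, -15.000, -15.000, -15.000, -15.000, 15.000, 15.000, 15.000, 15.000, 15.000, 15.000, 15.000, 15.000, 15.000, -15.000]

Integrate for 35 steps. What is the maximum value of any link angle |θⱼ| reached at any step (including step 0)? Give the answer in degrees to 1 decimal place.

Answer: 283.4°

Derivation:
apply F[0]=+15.000 → step 1: x=0.007, v=0.644, θ₁=-0.052, ω₁=-0.931, θ₂=-0.136, ω₂=-0.131, θ₃=0.159, ω₃=0.192
apply F[1]=+15.000 → step 2: x=0.026, v=1.275, θ₁=-0.079, ω₁=-1.810, θ₂=-0.140, ω₂=-0.223, θ₃=0.164, ω₃=0.303
apply F[2]=+15.000 → step 3: x=0.058, v=1.896, θ₁=-0.124, ω₁=-2.691, θ₂=-0.145, ω₂=-0.260, θ₃=0.171, ω₃=0.355
apply F[3]=+15.000 → step 4: x=0.101, v=2.473, θ₁=-0.187, ω₁=-3.524, θ₂=-0.150, ω₂=-0.240, θ₃=0.178, ω₃=0.320
apply F[4]=+15.000 → step 5: x=0.156, v=2.958, θ₁=-0.264, ω₁=-4.226, θ₂=-0.154, ω₂=-0.187, θ₃=0.183, ω₃=0.191
apply F[5]=+15.000 → step 6: x=0.219, v=3.316, θ₁=-0.354, ω₁=-4.740, θ₂=-0.158, ω₂=-0.143, θ₃=0.185, ω₃=-0.010
apply F[6]=+15.000 → step 7: x=0.288, v=3.552, θ₁=-0.453, ω₁=-5.069, θ₂=-0.160, ω₂=-0.147, θ₃=0.183, ω₃=-0.243
apply F[7]=+15.000 → step 8: x=0.360, v=3.690, θ₁=-0.556, ω₁=-5.259, θ₂=-0.164, ω₂=-0.211, θ₃=0.176, ω₃=-0.476
apply F[8]=+15.000 → step 9: x=0.435, v=3.761, θ₁=-0.663, ω₁=-5.364, θ₂=-0.169, ω₂=-0.334, θ₃=0.164, ω₃=-0.691
apply F[9]=+15.000 → step 10: x=0.510, v=3.786, θ₁=-0.771, ω₁=-5.424, θ₂=-0.178, ω₂=-0.505, θ₃=0.148, ω₃=-0.883
apply F[10]=+15.000 → step 11: x=0.586, v=3.779, θ₁=-0.879, ω₁=-5.466, θ₂=-0.190, ω₂=-0.715, θ₃=0.129, ω₃=-1.053
apply F[11]=+15.000 → step 12: x=0.661, v=3.747, θ₁=-0.989, ω₁=-5.503, θ₂=-0.206, ω₂=-0.957, θ₃=0.106, ω₃=-1.205
apply F[12]=-0.277 → step 13: x=0.734, v=3.483, θ₁=-1.099, ω₁=-5.484, θ₂=-0.226, ω₂=-1.051, θ₃=0.081, ω₃=-1.267
apply F[13]=-15.000 → step 14: x=0.799, v=3.018, θ₁=-1.208, ω₁=-5.479, θ₂=-0.247, ω₂=-0.974, θ₃=0.056, ω₃=-1.260
apply F[14]=-15.000 → step 15: x=0.854, v=2.548, θ₁=-1.319, ω₁=-5.546, θ₂=-0.265, ω₂=-0.896, θ₃=0.031, ω₃=-1.256
apply F[15]=-15.000 → step 16: x=0.900, v=2.062, θ₁=-1.431, ω₁=-5.682, θ₂=-0.283, ω₂=-0.824, θ₃=0.006, ω₃=-1.257
apply F[16]=-15.000 → step 17: x=0.937, v=1.548, θ₁=-1.546, ω₁=-5.889, θ₂=-0.298, ω₂=-0.764, θ₃=-0.019, ω₃=-1.261
apply F[17]=-15.000 → step 18: x=0.962, v=0.992, θ₁=-1.667, ω₁=-6.176, θ₂=-0.313, ω₂=-0.727, θ₃=-0.045, ω₃=-1.268
apply F[18]=-15.000 → step 19: x=0.976, v=0.377, θ₁=-1.794, ω₁=-6.563, θ₂=-0.328, ω₂=-0.725, θ₃=-0.070, ω₃=-1.278
apply F[19]=-15.000 → step 20: x=0.977, v=-0.323, θ₁=-1.930, ω₁=-7.084, θ₂=-0.343, ω₂=-0.781, θ₃=-0.096, ω₃=-1.289
apply F[20]=-15.000 → step 21: x=0.962, v=-1.146, θ₁=-2.079, ω₁=-7.799, θ₂=-0.360, ω₂=-0.929, θ₃=-0.122, ω₃=-1.295
apply F[21]=-15.000 → step 22: x=0.930, v=-2.157, θ₁=-2.244, ω₁=-8.825, θ₂=-0.381, ω₂=-1.240, θ₃=-0.148, ω₃=-1.287
apply F[22]=-15.000 → step 23: x=0.874, v=-3.479, θ₁=-2.435, ω₁=-10.394, θ₂=-0.411, ω₂=-1.872, θ₃=-0.173, ω₃=-1.236
apply F[23]=-15.000 → step 24: x=0.787, v=-5.339, θ₁=-2.667, ω₁=-13.012, θ₂=-0.461, ω₂=-3.252, θ₃=-0.196, ω₃=-1.036
apply F[24]=-15.000 → step 25: x=0.655, v=-7.822, θ₁=-2.968, ω₁=-17.315, θ₂=-0.555, ω₂=-6.711, θ₃=-0.210, ω₃=-0.190
apply F[25]=+15.000 → step 26: x=0.499, v=-7.198, θ₁=-3.328, ω₁=-17.757, θ₂=-0.746, ω₂=-12.166, θ₃=-0.195, ω₃=1.691
apply F[26]=+15.000 → step 27: x=0.380, v=-4.785, θ₁=-3.651, ω₁=-14.457, θ₂=-1.013, ω₂=-13.873, θ₃=-0.159, ω₃=1.392
apply F[27]=+15.000 → step 28: x=0.302, v=-3.126, θ₁=-3.913, ω₁=-11.909, θ₂=-1.290, ω₂=-13.773, θ₃=-0.150, ω₃=-0.563
apply F[28]=+15.000 → step 29: x=0.251, v=-2.070, θ₁=-4.133, ω₁=-10.144, θ₂=-1.563, ω₂=-13.466, θ₃=-0.184, ω₃=-2.965
apply F[29]=+15.000 → step 30: x=0.217, v=-1.372, θ₁=-4.321, ω₁=-8.770, θ₂=-1.829, ω₂=-13.119, θ₃=-0.269, ω₃=-5.455
apply F[30]=+15.000 → step 31: x=0.195, v=-0.888, θ₁=-4.485, ω₁=-7.582, θ₂=-2.086, ω₂=-12.580, θ₃=-0.402, ω₃=-7.832
apply F[31]=+15.000 → step 32: x=0.181, v=-0.516, θ₁=-4.625, ω₁=-6.527, θ₂=-2.329, ω₂=-11.664, θ₃=-0.580, ω₃=-9.900
apply F[32]=+15.000 → step 33: x=0.174, v=-0.187, θ₁=-4.747, ω₁=-5.640, θ₂=-2.549, ω₂=-10.261, θ₃=-0.795, ω₃=-11.507
apply F[33]=+15.000 → step 34: x=0.174, v=0.136, θ₁=-4.853, ω₁=-4.966, θ₂=-2.737, ω₂=-8.373, θ₃=-1.037, ω₃=-12.612
apply F[34]=-15.000 → step 35: x=0.175, v=0.046, θ₁=-4.946, ω₁=-4.441, θ₂=-2.886, ω₂=-6.561, θ₃=-1.295, ω₃=-13.180
Max |angle| over trajectory = 4.946 rad = 283.4°.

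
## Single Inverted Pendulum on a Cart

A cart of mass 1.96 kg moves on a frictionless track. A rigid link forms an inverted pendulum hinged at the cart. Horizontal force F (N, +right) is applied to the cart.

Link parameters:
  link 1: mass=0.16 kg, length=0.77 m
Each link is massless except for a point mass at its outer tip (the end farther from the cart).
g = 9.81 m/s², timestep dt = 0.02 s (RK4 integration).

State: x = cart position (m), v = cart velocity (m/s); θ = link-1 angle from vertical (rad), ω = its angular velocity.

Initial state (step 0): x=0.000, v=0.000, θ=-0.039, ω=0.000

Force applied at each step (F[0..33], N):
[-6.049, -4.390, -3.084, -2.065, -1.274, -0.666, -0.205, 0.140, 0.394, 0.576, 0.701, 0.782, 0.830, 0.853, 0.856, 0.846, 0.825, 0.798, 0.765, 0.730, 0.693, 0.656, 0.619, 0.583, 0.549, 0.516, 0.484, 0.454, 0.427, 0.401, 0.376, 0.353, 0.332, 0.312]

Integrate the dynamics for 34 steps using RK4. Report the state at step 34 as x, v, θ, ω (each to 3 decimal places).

apply F[0]=-6.049 → step 1: x=-0.001, v=-0.061, θ=-0.038, ω=0.069
apply F[1]=-4.390 → step 2: x=-0.002, v=-0.105, θ=-0.036, ω=0.117
apply F[2]=-3.084 → step 3: x=-0.005, v=-0.136, θ=-0.034, ω=0.148
apply F[3]=-2.065 → step 4: x=-0.008, v=-0.157, θ=-0.031, ω=0.167
apply F[4]=-1.274 → step 5: x=-0.011, v=-0.169, θ=-0.027, ω=0.176
apply F[5]=-0.666 → step 6: x=-0.014, v=-0.176, θ=-0.024, ω=0.178
apply F[6]=-0.205 → step 7: x=-0.018, v=-0.177, θ=-0.020, ω=0.174
apply F[7]=+0.140 → step 8: x=-0.021, v=-0.176, θ=-0.017, ω=0.167
apply F[8]=+0.394 → step 9: x=-0.025, v=-0.171, θ=-0.013, ω=0.158
apply F[9]=+0.576 → step 10: x=-0.028, v=-0.165, θ=-0.010, ω=0.147
apply F[10]=+0.701 → step 11: x=-0.031, v=-0.158, θ=-0.008, ω=0.135
apply F[11]=+0.782 → step 12: x=-0.035, v=-0.150, θ=-0.005, ω=0.123
apply F[12]=+0.830 → step 13: x=-0.037, v=-0.141, θ=-0.003, ω=0.111
apply F[13]=+0.853 → step 14: x=-0.040, v=-0.133, θ=-0.001, ω=0.099
apply F[14]=+0.856 → step 15: x=-0.043, v=-0.124, θ=0.001, ω=0.088
apply F[15]=+0.846 → step 16: x=-0.045, v=-0.115, θ=0.003, ω=0.077
apply F[16]=+0.825 → step 17: x=-0.047, v=-0.107, θ=0.004, ω=0.067
apply F[17]=+0.798 → step 18: x=-0.049, v=-0.099, θ=0.006, ω=0.058
apply F[18]=+0.765 → step 19: x=-0.051, v=-0.091, θ=0.007, ω=0.050
apply F[19]=+0.730 → step 20: x=-0.053, v=-0.084, θ=0.008, ω=0.042
apply F[20]=+0.693 → step 21: x=-0.055, v=-0.077, θ=0.008, ω=0.035
apply F[21]=+0.656 → step 22: x=-0.056, v=-0.070, θ=0.009, ω=0.029
apply F[22]=+0.619 → step 23: x=-0.058, v=-0.064, θ=0.010, ω=0.023
apply F[23]=+0.583 → step 24: x=-0.059, v=-0.058, θ=0.010, ω=0.018
apply F[24]=+0.549 → step 25: x=-0.060, v=-0.053, θ=0.010, ω=0.014
apply F[25]=+0.516 → step 26: x=-0.061, v=-0.048, θ=0.011, ω=0.010
apply F[26]=+0.484 → step 27: x=-0.062, v=-0.043, θ=0.011, ω=0.006
apply F[27]=+0.454 → step 28: x=-0.063, v=-0.039, θ=0.011, ω=0.003
apply F[28]=+0.427 → step 29: x=-0.063, v=-0.035, θ=0.011, ω=0.001
apply F[29]=+0.401 → step 30: x=-0.064, v=-0.031, θ=0.011, ω=-0.002
apply F[30]=+0.376 → step 31: x=-0.065, v=-0.027, θ=0.011, ω=-0.004
apply F[31]=+0.353 → step 32: x=-0.065, v=-0.024, θ=0.011, ω=-0.005
apply F[32]=+0.332 → step 33: x=-0.066, v=-0.020, θ=0.011, ω=-0.007
apply F[33]=+0.312 → step 34: x=-0.066, v=-0.017, θ=0.010, ω=-0.008

Answer: x=-0.066, v=-0.017, θ=0.010, ω=-0.008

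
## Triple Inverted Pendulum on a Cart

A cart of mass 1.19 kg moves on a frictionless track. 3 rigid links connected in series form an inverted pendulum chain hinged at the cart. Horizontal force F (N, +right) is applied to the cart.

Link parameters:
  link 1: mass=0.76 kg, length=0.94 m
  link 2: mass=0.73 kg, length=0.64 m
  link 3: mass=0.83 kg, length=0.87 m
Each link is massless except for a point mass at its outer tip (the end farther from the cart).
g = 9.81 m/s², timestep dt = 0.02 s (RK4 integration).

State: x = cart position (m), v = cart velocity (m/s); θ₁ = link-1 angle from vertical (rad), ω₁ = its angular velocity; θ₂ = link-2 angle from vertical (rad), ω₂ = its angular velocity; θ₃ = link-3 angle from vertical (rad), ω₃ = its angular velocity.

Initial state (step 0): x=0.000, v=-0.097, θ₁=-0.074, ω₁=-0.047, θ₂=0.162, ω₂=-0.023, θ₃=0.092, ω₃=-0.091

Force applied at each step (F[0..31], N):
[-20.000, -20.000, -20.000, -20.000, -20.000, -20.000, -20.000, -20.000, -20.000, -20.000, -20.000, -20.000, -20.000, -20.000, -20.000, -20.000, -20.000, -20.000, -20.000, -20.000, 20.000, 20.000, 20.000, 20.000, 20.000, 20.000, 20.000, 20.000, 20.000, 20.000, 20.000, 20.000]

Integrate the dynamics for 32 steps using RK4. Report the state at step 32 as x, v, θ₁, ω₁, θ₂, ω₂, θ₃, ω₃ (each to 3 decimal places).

Answer: x=-1.742, v=0.649, θ₁=2.269, ω₁=6.533, θ₂=1.020, ω₂=3.421, θ₃=0.545, ω₃=2.204

Derivation:
apply F[0]=-20.000 → step 1: x=-0.005, v=-0.405, θ₁=-0.073, ω₁=0.168, θ₂=0.164, ω₂=0.219, θ₃=0.090, ω₃=-0.124
apply F[1]=-20.000 → step 2: x=-0.016, v=-0.715, θ₁=-0.067, ω₁=0.386, θ₂=0.171, ω₂=0.460, θ₃=0.087, ω₃=-0.160
apply F[2]=-20.000 → step 3: x=-0.034, v=-1.028, θ₁=-0.057, ω₁=0.614, θ₂=0.182, ω₂=0.698, θ₃=0.083, ω₃=-0.200
apply F[3]=-20.000 → step 4: x=-0.057, v=-1.347, θ₁=-0.043, ω₁=0.856, θ₂=0.199, ω₂=0.927, θ₃=0.079, ω₃=-0.244
apply F[4]=-20.000 → step 5: x=-0.088, v=-1.673, θ₁=-0.023, ω₁=1.119, θ₂=0.219, ω₂=1.143, θ₃=0.074, ω₃=-0.292
apply F[5]=-20.000 → step 6: x=-0.124, v=-2.006, θ₁=0.002, ω₁=1.405, θ₂=0.244, ω₂=1.335, θ₃=0.067, ω₃=-0.341
apply F[6]=-20.000 → step 7: x=-0.168, v=-2.346, θ₁=0.033, ω₁=1.719, θ₂=0.273, ω₂=1.494, θ₃=0.060, ω₃=-0.387
apply F[7]=-20.000 → step 8: x=-0.218, v=-2.690, θ₁=0.071, ω₁=2.062, θ₂=0.304, ω₂=1.606, θ₃=0.052, ω₃=-0.423
apply F[8]=-20.000 → step 9: x=-0.275, v=-3.033, θ₁=0.116, ω₁=2.432, θ₂=0.336, ω₂=1.660, θ₃=0.043, ω₃=-0.440
apply F[9]=-20.000 → step 10: x=-0.339, v=-3.367, θ₁=0.169, ω₁=2.821, θ₂=0.370, ω₂=1.645, θ₃=0.035, ω₃=-0.427
apply F[10]=-20.000 → step 11: x=-0.410, v=-3.682, θ₁=0.229, ω₁=3.215, θ₂=0.402, ω₂=1.560, θ₃=0.026, ω₃=-0.374
apply F[11]=-20.000 → step 12: x=-0.487, v=-3.965, θ₁=0.297, ω₁=3.595, θ₂=0.432, ω₂=1.416, θ₃=0.020, ω₃=-0.272
apply F[12]=-20.000 → step 13: x=-0.568, v=-4.203, θ₁=0.373, ω₁=3.939, θ₂=0.458, ω₂=1.236, θ₃=0.016, ω₃=-0.120
apply F[13]=-20.000 → step 14: x=-0.654, v=-4.389, θ₁=0.454, ω₁=4.226, θ₂=0.481, ω₂=1.056, θ₃=0.015, ω₃=0.078
apply F[14]=-20.000 → step 15: x=-0.743, v=-4.520, θ₁=0.541, ω₁=4.446, θ₂=0.501, ω₂=0.913, θ₃=0.019, ω₃=0.311
apply F[15]=-20.000 → step 16: x=-0.835, v=-4.603, θ₁=0.632, ω₁=4.598, θ₂=0.518, ω₂=0.837, θ₃=0.028, ω₃=0.564
apply F[16]=-20.000 → step 17: x=-0.927, v=-4.646, θ₁=0.725, ω₁=4.691, θ₂=0.535, ω₂=0.841, θ₃=0.042, ω₃=0.822
apply F[17]=-20.000 → step 18: x=-1.020, v=-4.659, θ₁=0.819, ω₁=4.739, θ₂=0.552, ω₂=0.930, θ₃=0.061, ω₃=1.076
apply F[18]=-20.000 → step 19: x=-1.114, v=-4.653, θ₁=0.914, ω₁=4.756, θ₂=0.572, ω₂=1.094, θ₃=0.085, ω₃=1.320
apply F[19]=-20.000 → step 20: x=-1.206, v=-4.631, θ₁=1.009, ω₁=4.750, θ₂=0.596, ω₂=1.325, θ₃=0.114, ω₃=1.552
apply F[20]=+20.000 → step 21: x=-1.295, v=-4.264, θ₁=1.104, ω₁=4.713, θ₂=0.623, ω₂=1.325, θ₃=0.145, ω₃=1.585
apply F[21]=+20.000 → step 22: x=-1.377, v=-3.898, θ₁=1.198, ω₁=4.716, θ₂=0.649, ω₂=1.329, θ₃=0.177, ω₃=1.615
apply F[22]=+20.000 → step 23: x=-1.451, v=-3.528, θ₁=1.293, ω₁=4.755, θ₂=0.676, ω₂=1.339, θ₃=0.209, ω₃=1.646
apply F[23]=+20.000 → step 24: x=-1.518, v=-3.150, θ₁=1.388, ω₁=4.826, θ₂=0.703, ω₂=1.364, θ₃=0.243, ω₃=1.679
apply F[24]=+20.000 → step 25: x=-1.577, v=-2.759, θ₁=1.486, ω₁=4.927, θ₂=0.731, ω₂=1.410, θ₃=0.277, ω₃=1.717
apply F[25]=+20.000 → step 26: x=-1.628, v=-2.351, θ₁=1.586, ω₁=5.059, θ₂=0.760, ω₂=1.488, θ₃=0.311, ω₃=1.759
apply F[26]=+20.000 → step 27: x=-1.671, v=-1.924, θ₁=1.688, ω₁=5.220, θ₂=0.791, ω₂=1.607, θ₃=0.347, ω₃=1.808
apply F[27]=+20.000 → step 28: x=-1.705, v=-1.472, θ₁=1.795, ω₁=5.414, θ₂=0.824, ω₂=1.781, θ₃=0.384, ω₃=1.864
apply F[28]=+20.000 → step 29: x=-1.730, v=-0.992, θ₁=1.905, ω₁=5.641, θ₂=0.862, ω₂=2.026, θ₃=0.422, ω₃=1.929
apply F[29]=+20.000 → step 30: x=-1.745, v=-0.480, θ₁=2.021, ω₁=5.904, θ₂=0.906, ω₂=2.363, θ₃=0.461, ω₃=2.004
apply F[30]=+20.000 → step 31: x=-1.749, v=0.066, θ₁=2.142, ω₁=6.203, θ₂=0.958, ω₂=2.818, θ₃=0.502, ω₃=2.094
apply F[31]=+20.000 → step 32: x=-1.742, v=0.649, θ₁=2.269, ω₁=6.533, θ₂=1.020, ω₂=3.421, θ₃=0.545, ω₃=2.204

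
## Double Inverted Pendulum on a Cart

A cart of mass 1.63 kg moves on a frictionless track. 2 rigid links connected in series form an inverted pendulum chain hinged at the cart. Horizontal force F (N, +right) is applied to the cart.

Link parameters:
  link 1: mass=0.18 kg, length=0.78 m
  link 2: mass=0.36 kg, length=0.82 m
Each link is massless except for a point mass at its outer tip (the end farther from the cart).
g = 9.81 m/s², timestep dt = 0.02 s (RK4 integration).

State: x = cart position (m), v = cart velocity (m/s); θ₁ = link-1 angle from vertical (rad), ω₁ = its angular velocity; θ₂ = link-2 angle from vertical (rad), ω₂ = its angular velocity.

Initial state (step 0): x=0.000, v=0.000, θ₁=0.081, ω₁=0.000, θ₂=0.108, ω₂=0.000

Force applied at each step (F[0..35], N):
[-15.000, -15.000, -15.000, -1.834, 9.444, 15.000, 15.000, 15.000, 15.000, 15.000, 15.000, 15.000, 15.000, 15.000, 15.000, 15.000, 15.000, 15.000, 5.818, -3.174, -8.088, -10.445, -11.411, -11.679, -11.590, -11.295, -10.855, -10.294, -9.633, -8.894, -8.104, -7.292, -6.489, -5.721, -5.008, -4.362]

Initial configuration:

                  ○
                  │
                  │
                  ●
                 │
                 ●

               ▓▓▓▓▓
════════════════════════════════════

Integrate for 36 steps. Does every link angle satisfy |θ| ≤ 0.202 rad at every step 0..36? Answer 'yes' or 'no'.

Answer: yes

Derivation:
apply F[0]=-15.000 → step 1: x=-0.002, v=-0.189, θ₁=0.083, ω₁=0.250, θ₂=0.108, ω₂=0.017
apply F[1]=-15.000 → step 2: x=-0.008, v=-0.378, θ₁=0.091, ω₁=0.503, θ₂=0.109, ω₂=0.031
apply F[2]=-15.000 → step 3: x=-0.017, v=-0.568, θ₁=0.104, ω₁=0.764, θ₂=0.109, ω₂=0.039
apply F[3]=-1.834 → step 4: x=-0.029, v=-0.597, θ₁=0.120, ω₁=0.830, θ₂=0.110, ω₂=0.038
apply F[4]=+9.444 → step 5: x=-0.040, v=-0.489, θ₁=0.135, ω₁=0.734, θ₂=0.111, ω₂=0.025
apply F[5]=+15.000 → step 6: x=-0.048, v=-0.315, θ₁=0.148, ω₁=0.566, θ₂=0.111, ω₂=0.001
apply F[6]=+15.000 → step 7: x=-0.052, v=-0.142, θ₁=0.158, ω₁=0.408, θ₂=0.111, ω₂=-0.032
apply F[7]=+15.000 → step 8: x=-0.053, v=0.030, θ₁=0.165, ω₁=0.259, θ₂=0.110, ω₂=-0.073
apply F[8]=+15.000 → step 9: x=-0.051, v=0.202, θ₁=0.168, ω₁=0.116, θ₂=0.108, ω₂=-0.120
apply F[9]=+15.000 → step 10: x=-0.045, v=0.374, θ₁=0.169, ω₁=-0.023, θ₂=0.105, ω₂=-0.170
apply F[10]=+15.000 → step 11: x=-0.036, v=0.546, θ₁=0.167, ω₁=-0.162, θ₂=0.101, ω₂=-0.223
apply F[11]=+15.000 → step 12: x=-0.023, v=0.718, θ₁=0.163, ω₁=-0.301, θ₂=0.096, ω₂=-0.276
apply F[12]=+15.000 → step 13: x=-0.007, v=0.891, θ₁=0.155, ω₁=-0.443, θ₂=0.090, ω₂=-0.328
apply F[13]=+15.000 → step 14: x=0.012, v=1.064, θ₁=0.145, ω₁=-0.590, θ₂=0.083, ω₂=-0.378
apply F[14]=+15.000 → step 15: x=0.035, v=1.239, θ₁=0.132, ω₁=-0.746, θ₂=0.075, ω₂=-0.424
apply F[15]=+15.000 → step 16: x=0.062, v=1.415, θ₁=0.115, ω₁=-0.911, θ₂=0.066, ω₂=-0.463
apply F[16]=+15.000 → step 17: x=0.092, v=1.592, θ₁=0.095, ω₁=-1.088, θ₂=0.056, ω₂=-0.495
apply F[17]=+15.000 → step 18: x=0.126, v=1.771, θ₁=0.072, ω₁=-1.281, θ₂=0.046, ω₂=-0.517
apply F[18]=+5.818 → step 19: x=0.162, v=1.839, θ₁=0.045, ω₁=-1.345, θ₂=0.036, ω₂=-0.527
apply F[19]=-3.174 → step 20: x=0.198, v=1.798, θ₁=0.019, ω₁=-1.285, θ₂=0.025, ω₂=-0.528
apply F[20]=-8.088 → step 21: x=0.233, v=1.699, θ₁=-0.005, ω₁=-1.161, θ₂=0.015, ω₂=-0.520
apply F[21]=-10.445 → step 22: x=0.266, v=1.571, θ₁=-0.027, ω₁=-1.014, θ₂=0.004, ω₂=-0.503
apply F[22]=-11.411 → step 23: x=0.296, v=1.434, θ₁=-0.046, ω₁=-0.864, θ₂=-0.005, ω₂=-0.479
apply F[23]=-11.679 → step 24: x=0.323, v=1.294, θ₁=-0.062, ω₁=-0.719, θ₂=-0.015, ω₂=-0.448
apply F[24]=-11.590 → step 25: x=0.348, v=1.156, θ₁=-0.075, ω₁=-0.585, θ₂=-0.023, ω₂=-0.413
apply F[25]=-11.295 → step 26: x=0.369, v=1.023, θ₁=-0.085, ω₁=-0.462, θ₂=-0.031, ω₂=-0.374
apply F[26]=-10.855 → step 27: x=0.388, v=0.895, θ₁=-0.093, ω₁=-0.350, θ₂=-0.038, ω₂=-0.334
apply F[27]=-10.294 → step 28: x=0.405, v=0.776, θ₁=-0.099, ω₁=-0.250, θ₂=-0.044, ω₂=-0.293
apply F[28]=-9.633 → step 29: x=0.420, v=0.664, θ₁=-0.103, ω₁=-0.162, θ₂=-0.050, ω₂=-0.252
apply F[29]=-8.894 → step 30: x=0.432, v=0.562, θ₁=-0.106, ω₁=-0.085, θ₂=-0.055, ω₂=-0.213
apply F[30]=-8.104 → step 31: x=0.442, v=0.470, θ₁=-0.107, ω₁=-0.020, θ₂=-0.058, ω₂=-0.176
apply F[31]=-7.292 → step 32: x=0.451, v=0.388, θ₁=-0.107, ω₁=0.034, θ₂=-0.062, ω₂=-0.141
apply F[32]=-6.489 → step 33: x=0.458, v=0.315, θ₁=-0.106, ω₁=0.077, θ₂=-0.064, ω₂=-0.109
apply F[33]=-5.721 → step 34: x=0.463, v=0.252, θ₁=-0.104, ω₁=0.111, θ₂=-0.066, ω₂=-0.080
apply F[34]=-5.008 → step 35: x=0.468, v=0.197, θ₁=-0.101, ω₁=0.136, θ₂=-0.067, ω₂=-0.054
apply F[35]=-4.362 → step 36: x=0.471, v=0.150, θ₁=-0.098, ω₁=0.155, θ₂=-0.068, ω₂=-0.030
Max |angle| over trajectory = 0.169 rad; bound = 0.202 → within bound.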